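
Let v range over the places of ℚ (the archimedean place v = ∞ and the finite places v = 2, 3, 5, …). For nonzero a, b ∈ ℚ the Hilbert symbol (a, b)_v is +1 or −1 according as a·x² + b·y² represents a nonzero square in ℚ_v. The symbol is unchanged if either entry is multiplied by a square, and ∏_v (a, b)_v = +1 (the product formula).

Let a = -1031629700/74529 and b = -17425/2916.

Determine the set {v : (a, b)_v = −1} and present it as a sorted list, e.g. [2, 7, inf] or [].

Mod squares: a ≡ -17, b ≡ -697. Check v ∈ {∞, 2, 3, 5, 7, 13, 17, 19, 41}.
v=∞: -17 < 0 and -697 < 0  ⇒  (a,b)_∞ = -1.
v=19: a=19^2·(≡3), b=19^0·(≡4) mod 19; (3|19)=-1, (4|19)=+1; (−1)^{2·0·9}·(-1)^0·(+1)^2 = +1.
v=3: a=3^-2·(≡1), b=3^-6·(≡2) mod 3; (1|3)=+1, (2|3)=-1; (−1)^{-2·-6·1}·(+1)^-6·(-1)^-2 = +1.
v=41: a=41^2·(≡15), b=41^1·(≡38) mod 41; (15|41)=-1, (38|41)=-1; (−1)^{2·1·20}·(-1)^1·(-1)^2 = -1.
v=7: a=7^-2·(≡2), b=7^0·(≡3) mod 7; (2|7)=+1, (3|7)=-1; (−1)^{-2·0·3}·(+1)^0·(-1)^-2 = +1.
v=17: a=17^1·(≡1), b=17^1·(≡7) mod 17; (1|17)=+1, (7|17)=-1; (−1)^{1·1·8}·(+1)^1·(-1)^1 = -1.
v=13: a=13^-2·(≡10), b=13^0·(≡2) mod 13; (10|13)=+1, (2|13)=-1; (−1)^{-2·0·6}·(+1)^0·(-1)^-2 = +1.
v=5: a=5^2·(≡3), b=5^2·(≡3) mod 5; (3|5)=-1, (3|5)=-1; (−1)^{2·2·2}·(-1)^2·(-1)^2 = +1.
v=2: v_2(a)=2, v_2(b)=-2; units ≡ 7, 7 (mod 8); ε·ε+αω+βω = 1·1+2·0+-2·0 ≡ 1  ⇒  (a,b)_2 = -1.
Ram(-17, -697) = {2, 17, 41, ∞}; no ℚ_2-point on the conic.

[2, 17, 41, inf]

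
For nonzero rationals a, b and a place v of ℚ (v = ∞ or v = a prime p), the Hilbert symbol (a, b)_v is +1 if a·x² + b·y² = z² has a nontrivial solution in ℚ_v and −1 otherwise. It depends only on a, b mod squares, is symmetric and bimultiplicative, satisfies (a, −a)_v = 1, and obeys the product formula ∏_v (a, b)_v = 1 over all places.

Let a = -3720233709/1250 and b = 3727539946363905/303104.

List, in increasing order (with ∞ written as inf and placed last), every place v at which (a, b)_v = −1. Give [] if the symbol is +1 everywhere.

[5, 17, 23, 31]

Mod squares: a ≡ -2860618, b ≡ 130058330. Check v ∈ {∞, 2, 3, 5, 7, 17, 23, 29, 31, 37, 43}.
v=∞: -2860618 < 0 and 130058330 > 0  ⇒  (a,b)_∞ = +1.
v=37: a=37^1·(≡26), b=37^-1·(≡25) mod 37; (26|37)=+1, (25|37)=+1; (−1)^{1·-1·18}·(+1)^-1·(+1)^1 = +1.
v=5: a=5^-4·(≡3), b=5^1·(≡4) mod 5; (3|5)=-1, (4|5)=+1; (−1)^{-4·1·2}·(-1)^1·(+1)^-4 = -1.
v=17: a=17^2·(≡3), b=17^3·(≡3) mod 17; (3|17)=-1, (3|17)=-1; (−1)^{2·3·8}·(-1)^3·(-1)^2 = -1.
v=31: a=31^1·(≡25), b=31^1·(≡4) mod 31; (25|31)=+1, (4|31)=+1; (−1)^{1·1·15}·(+1)^1·(+1)^1 = -1.
v=43: a=43^1·(≡4), b=43^2·(≡11) mod 43; (4|43)=+1, (11|43)=+1; (−1)^{1·2·21}·(+1)^2·(+1)^1 = +1.
v=2: v_2(a)=-1, v_2(b)=-13; units ≡ 3, 5 (mod 8); ε·ε+αω+βω = 1·0+-1·1+-13·1 ≡ 0  ⇒  (a,b)_2 = +1.
v=7: a=7^0·(≡1), b=7^2·(≡5) mod 7; (1|7)=+1, (5|7)=-1; (−1)^{0·2·3}·(+1)^2·(-1)^0 = +1.
v=29: a=29^1·(≡5), b=29^1·(≡23) mod 29; (5|29)=+1, (23|29)=+1; (−1)^{1·1·14}·(+1)^1·(+1)^1 = +1.
v=23: a=23^0·(≡21), b=23^1·(≡5) mod 23; (21|23)=-1, (5|23)=-1; (−1)^{0·1·11}·(-1)^1·(-1)^0 = -1.
v=3: a=3^2·(≡2), b=3^4·(≡2) mod 3; (2|3)=-1, (2|3)=-1; (−1)^{2·4·1}·(-1)^4·(-1)^2 = +1.
Ram(-2860618, 130058330) = {5, 17, 23, 31}; no ℚ_5-point on the conic.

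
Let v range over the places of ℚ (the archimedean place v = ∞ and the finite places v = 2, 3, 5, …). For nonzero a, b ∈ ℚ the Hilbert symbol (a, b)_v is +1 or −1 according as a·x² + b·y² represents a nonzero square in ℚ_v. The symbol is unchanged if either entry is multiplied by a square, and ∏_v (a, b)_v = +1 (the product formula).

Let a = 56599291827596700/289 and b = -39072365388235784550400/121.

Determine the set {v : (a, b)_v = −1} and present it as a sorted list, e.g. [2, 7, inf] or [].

Mod squares: a ≡ 39767, b ≡ -79534. Check v ∈ {∞, 2, 3, 5, 7, 11, 13, 17, 19, 23}.
v=11: a=11^0·(≡2), b=11^-2·(≡7) mod 11; (2|11)=-1, (7|11)=-1; (−1)^{0·-2·5}·(-1)^-2·(-1)^0 = +1.
v=2: v_2(a)=2, v_2(b)=11; units ≡ 7, 1 (mod 8); ε·ε+αω+βω = 1·0+2·0+11·0 ≡ 0  ⇒  (a,b)_2 = +1.
v=17: a=17^-2·(≡4), b=17^0·(≡9) mod 17; (4|17)=+1, (9|17)=+1; (−1)^{-2·0·8}·(+1)^0·(+1)^-2 = +1.
v=∞: 39767 > 0 and -79534 < 0  ⇒  (a,b)_∞ = +1.
v=19: a=19^3·(≡14), b=19^1·(≡8) mod 19; (14|19)=-1, (8|19)=-1; (−1)^{3·1·9}·(-1)^1·(-1)^3 = -1.
v=5: a=5^2·(≡2), b=5^2·(≡4) mod 5; (2|5)=-1, (4|5)=+1; (−1)^{2·2·2}·(-1)^2·(+1)^2 = +1.
v=13: a=13^3·(≡12), b=13^5·(≡7) mod 13; (12|13)=+1, (7|13)=-1; (−1)^{3·5·6}·(+1)^5·(-1)^3 = -1.
v=3: a=3^2·(≡2), b=3^0·(≡2) mod 3; (2|3)=-1, (2|3)=-1; (−1)^{2·0·1}·(-1)^0·(-1)^2 = +1.
v=7: a=7^3·(≡2), b=7^5·(≡6) mod 7; (2|7)=+1, (6|7)=-1; (−1)^{3·5·3}·(+1)^5·(-1)^3 = +1.
v=23: a=23^3·(≡13), b=23^5·(≡14) mod 23; (13|23)=+1, (14|23)=-1; (−1)^{3·5·11}·(+1)^5·(-1)^3 = +1.
Ram(39767, -79534) = {13, 19}; no ℚ_13-point on the conic.

[13, 19]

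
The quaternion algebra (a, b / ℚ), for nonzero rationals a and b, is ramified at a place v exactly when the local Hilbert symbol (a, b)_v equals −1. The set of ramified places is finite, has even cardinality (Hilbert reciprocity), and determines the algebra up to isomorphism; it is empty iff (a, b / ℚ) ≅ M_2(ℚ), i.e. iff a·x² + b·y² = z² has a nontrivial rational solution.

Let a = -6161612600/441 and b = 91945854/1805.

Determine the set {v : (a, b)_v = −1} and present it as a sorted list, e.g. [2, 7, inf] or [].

Mod squares: a ≡ -61616126, b ≡ 1430. Check v ∈ {∞, 2, 3, 5, 7, 11, 13, 17, 19, 23, 29}.
v=7: a=7^-2·(≡2), b=7^2·(≡2) mod 7; (2|7)=+1, (2|7)=+1; (−1)^{-2·2·3}·(+1)^2·(+1)^-2 = +1.
v=11: a=11^1·(≡9), b=11^1·(≡1) mod 11; (9|11)=+1, (1|11)=+1; (−1)^{1·1·5}·(+1)^1·(+1)^1 = -1.
v=2: v_2(a)=3, v_2(b)=1; units ≡ 1, 3 (mod 8); ε·ε+αω+βω = 0·1+3·1+1·0 ≡ 1  ⇒  (a,b)_2 = -1.
v=∞: -61616126 < 0 and 1430 > 0  ⇒  (a,b)_∞ = +1.
v=17: a=17^1·(≡14), b=17^0·(≡15) mod 17; (14|17)=-1, (15|17)=+1; (−1)^{1·0·8}·(-1)^0·(+1)^1 = +1.
v=5: a=5^2·(≡1), b=5^-1·(≡4) mod 5; (1|5)=+1, (4|5)=+1; (−1)^{2·-1·2}·(+1)^-1·(+1)^2 = +1.
v=29: a=29^1·(≡24), b=29^0·(≡7) mod 29; (24|29)=+1, (7|29)=+1; (−1)^{1·0·14}·(+1)^0·(+1)^1 = +1.
v=3: a=3^-2·(≡1), b=3^8·(≡2) mod 3; (1|3)=+1, (2|3)=-1; (−1)^{-2·8·1}·(+1)^8·(-1)^-2 = +1.
v=19: a=19^1·(≡5), b=19^-2·(≡17) mod 19; (5|19)=+1, (17|19)=+1; (−1)^{1·-2·9}·(+1)^-2·(+1)^1 = +1.
v=13: a=13^1·(≡2), b=13^1·(≡11) mod 13; (2|13)=-1, (11|13)=-1; (−1)^{1·1·6}·(-1)^1·(-1)^1 = +1.
v=23: a=23^1·(≡18), b=23^0·(≡8) mod 23; (18|23)=+1, (8|23)=+1; (−1)^{1·0·11}·(+1)^0·(+1)^1 = +1.
Ram(-61616126, 1430) = {2, 11}; no ℚ_2-point on the conic.

[2, 11]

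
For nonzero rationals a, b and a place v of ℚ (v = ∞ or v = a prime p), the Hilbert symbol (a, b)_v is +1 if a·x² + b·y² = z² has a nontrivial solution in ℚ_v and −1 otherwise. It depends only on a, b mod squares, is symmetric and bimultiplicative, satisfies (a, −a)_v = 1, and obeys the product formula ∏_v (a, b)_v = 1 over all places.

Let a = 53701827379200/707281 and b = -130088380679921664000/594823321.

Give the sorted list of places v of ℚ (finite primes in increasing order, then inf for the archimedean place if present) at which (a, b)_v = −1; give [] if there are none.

Mod squares: a ≡ 273, b ≡ -165. Check v ∈ {∞, 2, 3, 5, 7, 11, 13, 29}.
v=29: a=29^-4·(≡26), b=29^-6·(≡5) mod 29; (26|29)=-1, (5|29)=+1; (−1)^{-4·-6·14}·(-1)^-6·(+1)^-4 = +1.
v=7: a=7^3·(≡1), b=7^4·(≡6) mod 7; (1|7)=+1, (6|7)=-1; (−1)^{3·4·3}·(+1)^4·(-1)^3 = -1.
v=2: v_2(a)=14, v_2(b)=16; units ≡ 1, 3 (mod 8); ε·ε+αω+βω = 0·1+14·1+16·0 ≡ 0  ⇒  (a,b)_2 = +1.
v=11: a=11^2·(≡9), b=11^5·(≡2) mod 11; (9|11)=+1, (2|11)=-1; (−1)^{2·5·5}·(+1)^5·(-1)^2 = +1.
v=∞: 273 > 0 and -165 < 0  ⇒  (a,b)_∞ = +1.
v=13: a=13^1·(≡7), b=13^2·(≡3) mod 13; (7|13)=-1, (3|13)=+1; (−1)^{1·2·6}·(-1)^2·(+1)^1 = +1.
v=3: a=3^5·(≡1), b=3^5·(≡2) mod 3; (1|3)=+1, (2|3)=-1; (−1)^{5·5·1}·(+1)^5·(-1)^5 = +1.
v=5: a=5^2·(≡3), b=5^3·(≡3) mod 5; (3|5)=-1, (3|5)=-1; (−1)^{2·3·2}·(-1)^3·(-1)^2 = -1.
|Ram(273, -165)| = 2, even; anisotropic at {5, 7}.

[5, 7]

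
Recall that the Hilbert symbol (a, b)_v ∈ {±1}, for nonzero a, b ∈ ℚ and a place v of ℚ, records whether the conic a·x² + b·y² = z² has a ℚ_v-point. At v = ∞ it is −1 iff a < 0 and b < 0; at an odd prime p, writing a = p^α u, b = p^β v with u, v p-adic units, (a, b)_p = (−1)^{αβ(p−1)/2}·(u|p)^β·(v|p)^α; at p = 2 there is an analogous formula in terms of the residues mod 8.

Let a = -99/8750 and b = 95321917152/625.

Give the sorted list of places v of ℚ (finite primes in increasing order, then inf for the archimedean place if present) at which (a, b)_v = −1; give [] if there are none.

(a, b) ≡ (-154, 462) mod (ℚ^×)²; places V = {2, 3, 5, 7, 11, 19, ∞}.
(a,b)_11: α=1, u≡7; β=1, v≡4 (mod 11); (7|11)=-1, (4|11)=+1; sign (−1)^1·-1^1·+1^1 = +1.
(a,b)_2: α=-1, β=5; u≡3, v≡7 (mod 8); ε(u)ε(v)=1·1, αω(v)=-1·0, βω(u)=5·1; sum ≡ 0  ⇒  +1.
(a,b)_7: α=-1, u≡5; β=3, v≡5 (mod 7); (5|7)=-1, (5|7)=-1; sign (−1)^1·-1^3·-1^-1 = -1.
(a,b)_3: α=2, u≡2; β=7, v≡1 (mod 3); (2|3)=-1, (1|3)=+1; sign (−1)^0·-1^7·+1^2 = -1.
(a,b)_19: α=0, u≡11; β=2, v≡9 (mod 19); (11|19)=+1, (9|19)=+1; sign (−1)^0·+1^2·+1^0 = +1.
(a,b)_5: α=-4, u≡4; β=-4, v≡2 (mod 5); (4|5)=+1, (2|5)=-1; sign (−1)^0·+1^-4·-1^-4 = +1.
(a,b)_∞: sgn(-154)=−, sgn(462)=+, so +1.
|Ram(-154, 462)| = 2, even; anisotropic at {3, 7}.

[3, 7]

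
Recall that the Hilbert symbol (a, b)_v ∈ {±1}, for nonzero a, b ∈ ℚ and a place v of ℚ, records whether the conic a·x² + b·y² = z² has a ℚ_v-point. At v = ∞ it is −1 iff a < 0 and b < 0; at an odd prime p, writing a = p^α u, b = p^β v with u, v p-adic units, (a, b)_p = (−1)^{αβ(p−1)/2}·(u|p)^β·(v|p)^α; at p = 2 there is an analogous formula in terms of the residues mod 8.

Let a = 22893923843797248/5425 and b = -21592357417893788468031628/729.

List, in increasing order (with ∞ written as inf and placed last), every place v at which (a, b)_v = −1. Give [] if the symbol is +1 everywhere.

[23, 29]

(a, b) ≡ (1592129, -1363) mod (ℚ^×)²; places V = {2, 3, 5, 7, 11, 23, 29, 31, 47, ∞}.
(a,b)_2: α=8, β=2; u≡1, v≡5 (mod 8); ε(u)ε(v)=0·0, αω(v)=8·1, βω(u)=2·0; sum ≡ 0  ⇒  +1.
(a,b)_∞: sgn(1592129)=+, sgn(-1363)=−, so +1.
(a,b)_5: α=-2, u≡4; β=0, v≡3 (mod 5); (4|5)=+1, (3|5)=-1; sign (−1)^0·+1^0·-1^-2 = +1.
(a,b)_31: α=-1, u≡13; β=2, v≡2 (mod 31); (13|31)=-1, (2|31)=+1; sign (−1)^0·-1^2·+1^-1 = +1.
(a,b)_7: α=-1, u≡5; β=2, v≡1 (mod 7); (5|7)=-1, (1|7)=+1; sign (−1)^0·-1^2·+1^-1 = +1.
(a,b)_29: α=3, u≡4; β=7, v≡10 (mod 29); (4|29)=+1, (10|29)=-1; sign (−1)^0·+1^7·-1^3 = -1.
(a,b)_23: α=1, u≡4; β=2, v≡10 (mod 23); (4|23)=+1, (10|23)=-1; sign (−1)^0·+1^2·-1^1 = -1.
(a,b)_3: α=8, u≡2; β=-6, v≡2 (mod 3); (2|3)=-1, (2|3)=-1; sign (−1)^0·-1^-6·-1^8 = +1.
(a,b)_11: α=1, u≡3; β=2, v≡3 (mod 11); (3|11)=+1, (3|11)=+1; sign (−1)^0·+1^2·+1^1 = +1.
(a,b)_47: α=2, u≡17; β=3, v≡25 (mod 47); (17|47)=+1, (25|47)=+1; sign (−1)^0·+1^3·+1^2 = +1.
|Ram(1592129, -1363)| = 2, even; anisotropic at {23, 29}.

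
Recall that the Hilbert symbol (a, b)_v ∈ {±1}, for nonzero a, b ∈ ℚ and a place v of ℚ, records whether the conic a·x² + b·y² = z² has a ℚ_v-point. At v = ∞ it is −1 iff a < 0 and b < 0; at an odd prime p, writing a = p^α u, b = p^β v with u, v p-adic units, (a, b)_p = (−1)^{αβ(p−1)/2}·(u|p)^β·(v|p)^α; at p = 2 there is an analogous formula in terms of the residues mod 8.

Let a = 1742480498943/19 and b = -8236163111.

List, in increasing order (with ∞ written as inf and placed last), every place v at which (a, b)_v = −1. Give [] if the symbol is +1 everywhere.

[37, 47]

(a, b) ≡ (44043653, -8236163111) mod (ℚ^×)²; places V = {2, 3, 11, 17, 19, 31, 37, 43, 47, ∞}.
(a,b)_43: α=1, u≡14; β=1, v≡7 (mod 43); (14|43)=+1, (7|43)=-1; sign (−1)^1·+1^1·-1^1 = +1.
(a,b)_17: α=4, u≡13; β=1, v≡12 (mod 17); (13|17)=+1, (12|17)=-1; sign (−1)^0·+1^1·-1^4 = +1.
(a,b)_37: α=1, u≡14; β=1, v≡27 (mod 37); (14|37)=-1, (27|37)=+1; sign (−1)^0·-1^1·+1^1 = -1.
(a,b)_31: α=1, u≡28; β=1, v≡29 (mod 31); (28|31)=+1, (29|31)=-1; sign (−1)^1·+1^1·-1^1 = +1.
(a,b)_3: α=2, u≡2; β=0, v≡1 (mod 3); (2|3)=-1, (1|3)=+1; sign (−1)^0·-1^0·+1^2 = +1.
(a,b)_11: α=0, u≡1; β=1, v≡3 (mod 11); (1|11)=+1, (3|11)=+1; sign (−1)^0·+1^1·+1^0 = +1.
(a,b)_∞: sgn(44043653)=+, sgn(-8236163111)=−, so +1.
(a,b)_2: α=0, β=0; u≡5, v≡1 (mod 8); ε(u)ε(v)=0·0, αω(v)=0·0, βω(u)=0·1; sum ≡ 0  ⇒  +1.
(a,b)_47: α=1, u≡22; β=1, v≡13 (mod 47); (22|47)=-1, (13|47)=-1; sign (−1)^1·-1^1·-1^1 = -1.
(a,b)_19: α=-1, u≡7; β=1, v≡14 (mod 19); (7|19)=+1, (14|19)=-1; sign (−1)^1·+1^1·-1^-1 = +1.
(44043653, -8236163111 / ℚ) ramifies at {37, 47}: a division algebra.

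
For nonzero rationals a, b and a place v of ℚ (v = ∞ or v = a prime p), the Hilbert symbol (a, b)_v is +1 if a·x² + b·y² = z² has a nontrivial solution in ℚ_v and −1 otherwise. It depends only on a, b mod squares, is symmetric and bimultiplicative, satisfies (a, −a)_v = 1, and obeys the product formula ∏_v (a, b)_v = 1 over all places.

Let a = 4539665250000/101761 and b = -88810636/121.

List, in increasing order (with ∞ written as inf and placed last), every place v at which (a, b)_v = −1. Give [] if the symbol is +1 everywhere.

[3, 19]

(a, b) ≡ (69, -19) mod (ℚ^×)²; places V = {2, 3, 5, 11, 19, 23, 29, 47, ∞}.
(a,b)_29: α=-2, u≡26; β=0, v≡19 (mod 29); (26|29)=-1, (19|29)=-1; sign (−1)^0·-1^0·-1^-2 = +1.
(a,b)_3: α=7, u≡2; β=0, v≡2 (mod 3); (2|3)=-1, (2|3)=-1; sign (−1)^0·-1^0·-1^7 = -1.
(a,b)_19: α=2, u≡18; β=1, v≡14 (mod 19); (18|19)=-1, (14|19)=-1; sign (−1)^0·-1^1·-1^2 = -1.
(a,b)_2: α=4, β=2; u≡5, v≡5 (mod 8); ε(u)ε(v)=0·0, αω(v)=4·1, βω(u)=2·1; sum ≡ 0  ⇒  +1.
(a,b)_5: α=6, u≡1; β=0, v≡4 (mod 5); (1|5)=+1, (4|5)=+1; sign (−1)^0·+1^0·+1^6 = +1.
(a,b)_∞: sgn(69)=+, sgn(-19)=−, so +1.
(a,b)_11: α=-2, u≡9; β=-2, v≡9 (mod 11); (9|11)=+1, (9|11)=+1; sign (−1)^0·+1^-2·+1^-2 = +1.
(a,b)_47: α=0, u≡19; β=2, v≡8 (mod 47); (19|47)=-1, (8|47)=+1; sign (−1)^0·-1^2·+1^0 = +1.
(a,b)_23: α=1, u≡13; β=2, v≡18 (mod 23); (13|23)=+1, (18|23)=+1; sign (−1)^0·+1^2·+1^1 = +1.
|Ram(69, -19)| = 2, even; anisotropic at {3, 19}.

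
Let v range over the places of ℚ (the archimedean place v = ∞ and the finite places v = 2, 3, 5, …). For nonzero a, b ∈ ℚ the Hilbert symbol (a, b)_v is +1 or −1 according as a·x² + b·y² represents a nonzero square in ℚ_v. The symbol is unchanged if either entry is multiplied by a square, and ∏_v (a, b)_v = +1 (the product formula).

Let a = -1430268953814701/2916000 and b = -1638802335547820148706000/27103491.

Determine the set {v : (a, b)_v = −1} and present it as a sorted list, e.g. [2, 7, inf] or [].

[17, 31, 47, inf]

(a, b) ≡ (-87890, -371535) mod (ℚ^×)²; places V = {2, 3, 5, 7, 11, 13, 17, 31, 47, ∞}.
(a,b)_13: α=4, u≡3; β=8, v≡8 (mod 13); (3|13)=+1, (8|13)=-1; sign (−1)^0·+1^8·-1^4 = +1.
(a,b)_2: α=-5, β=4; u≡7, v≡1 (mod 8); ε(u)ε(v)=1·0, αω(v)=-5·0, βω(u)=4·0; sum ≡ 0  ⇒  +1.
(a,b)_17: α=1, u≡2; β=-1, v≡10 (mod 17); (2|17)=+1, (10|17)=-1; sign (−1)^0·+1^-1·-1^1 = -1.
(a,b)_7: α=2, u≡4; β=2, v≡1 (mod 7); (4|7)=+1, (1|7)=+1; sign (−1)^0·+1^2·+1^2 = +1.
(a,b)_11: α=3, u≡7; β=4, v≡9 (mod 11); (7|11)=-1, (9|11)=+1; sign (−1)^0·-1^4·+1^3 = +1.
(a,b)_47: α=1, u≡11; β=1, v≡13 (mod 47); (11|47)=-1, (13|47)=-1; sign (−1)^1·-1^1·-1^1 = -1.
(a,b)_∞: sgn(-87890)=−, sgn(-371535)=−, so -1.
(a,b)_5: α=-3, u≡3; β=3, v≡2 (mod 5); (3|5)=-1, (2|5)=-1; sign (−1)^0·-1^3·-1^-3 = +1.
(a,b)_3: α=-6, u≡1; β=-13, v≡1 (mod 3); (1|3)=+1, (1|3)=+1; sign (−1)^0·+1^-13·+1^-6 = +1.
(a,b)_31: α=2, u≡13; β=3, v≡27 (mod 31); (13|31)=-1, (27|31)=-1; sign (−1)^0·-1^3·-1^2 = -1.
(-87890, -371535 / ℚ) ramifies at {17, 31, 47, ∞}: a division algebra.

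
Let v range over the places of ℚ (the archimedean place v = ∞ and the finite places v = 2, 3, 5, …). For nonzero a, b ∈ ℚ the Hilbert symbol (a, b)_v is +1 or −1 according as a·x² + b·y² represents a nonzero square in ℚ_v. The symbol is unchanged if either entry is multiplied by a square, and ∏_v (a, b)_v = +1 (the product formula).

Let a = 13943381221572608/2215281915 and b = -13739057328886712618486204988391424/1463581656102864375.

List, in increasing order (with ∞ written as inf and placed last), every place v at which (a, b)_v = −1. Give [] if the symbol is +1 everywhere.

[2, 5, 13, 17, 31, 43]

Mod squares: a ≡ 365930, b ≡ -157573. Check v ∈ {∞, 2, 3, 5, 7, 11, 13, 17, 19, 23, 31, 37, 43}.
v=31: a=31^0·(≡12), b=31^1·(≡18) mod 31; (12|31)=-1, (18|31)=+1; (−1)^{0·1·15}·(-1)^1·(+1)^0 = -1.
v=43: a=43^1·(≡33), b=43^2·(≡19) mod 43; (33|43)=-1, (19|43)=-1; (−1)^{1·2·21}·(-1)^2·(-1)^1 = -1.
v=2: v_2(a)=17, v_2(b)=20; units ≡ 5, 3 (mod 8); ε·ε+αω+βω = 0·1+17·1+20·1 ≡ 1  ⇒  (a,b)_2 = -1.
v=∞: 365930 > 0 and -157573 < 0  ⇒  (a,b)_∞ = +1.
v=17: a=17^2·(≡5), b=17^5·(≡9) mod 17; (5|17)=-1, (9|17)=+1; (−1)^{2·5·8}·(-1)^5·(+1)^2 = -1.
v=19: a=19^-2·(≡17), b=19^-4·(≡8) mod 19; (17|19)=+1, (8|19)=-1; (−1)^{-2·-4·9}·(+1)^-4·(-1)^-2 = +1.
v=5: a=5^-1·(≡1), b=5^-4·(≡2) mod 5; (1|5)=+1, (2|5)=-1; (−1)^{-1·-4·2}·(+1)^-4·(-1)^-1 = -1.
v=37: a=37^3·(≡26), b=37^6·(≡11) mod 37; (26|37)=+1, (11|37)=+1; (−1)^{3·6·18}·(+1)^6·(+1)^3 = +1.
v=3: a=3^-2·(≡2), b=3^-2·(≡2) mod 3; (2|3)=-1, (2|3)=-1; (−1)^{-2·-2·1}·(-1)^-2·(-1)^-2 = +1.
v=13: a=13^2·(≡11), b=13^7·(≡2) mod 13; (11|13)=-1, (2|13)=-1; (−1)^{2·7·6}·(-1)^7·(-1)^2 = -1.
v=23: a=23^-1·(≡10), b=23^-1·(≡8) mod 23; (10|23)=-1, (8|23)=+1; (−1)^{-1·-1·11}·(-1)^-1·(+1)^-1 = +1.
v=11: a=11^-2·(≡3), b=11^-6·(≡7) mod 11; (3|11)=+1, (7|11)=-1; (−1)^{-2·-6·5}·(+1)^-6·(-1)^-2 = +1.
v=7: a=7^-2·(≡6), b=7^-2·(≡2) mod 7; (6|7)=-1, (2|7)=+1; (−1)^{-2·-2·3}·(-1)^-2·(+1)^-2 = +1.
Ram(365930, -157573) = {2, 5, 13, 17, 31, 43}; no ℚ_2-point on the conic.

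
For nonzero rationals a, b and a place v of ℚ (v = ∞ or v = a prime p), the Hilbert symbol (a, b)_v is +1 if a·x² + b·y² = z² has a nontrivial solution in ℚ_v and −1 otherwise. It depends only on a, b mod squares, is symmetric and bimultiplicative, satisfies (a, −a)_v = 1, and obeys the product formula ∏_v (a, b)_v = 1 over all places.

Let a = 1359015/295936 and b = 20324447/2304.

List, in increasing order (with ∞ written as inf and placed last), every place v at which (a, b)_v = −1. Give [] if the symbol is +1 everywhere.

Mod squares: a ≡ 15, b ≡ 143. Check v ∈ {∞, 2, 3, 5, 7, 11, 13, 17, 29, 43}.
v=17: a=17^-2·(≡13), b=17^0·(≡7) mod 17; (13|17)=+1, (7|17)=-1; (−1)^{-2·0·8}·(+1)^0·(-1)^-2 = +1.
v=13: a=13^0·(≡2), b=13^3·(≡7) mod 13; (2|13)=-1, (7|13)=-1; (−1)^{0·3·6}·(-1)^3·(-1)^0 = -1.
v=7: a=7^2·(≡2), b=7^0·(≡3) mod 7; (2|7)=+1, (3|7)=-1; (−1)^{2·0·3}·(+1)^0·(-1)^2 = +1.
v=43: a=43^2·(≡9), b=43^0·(≡13) mod 43; (9|43)=+1, (13|43)=+1; (−1)^{2·0·21}·(+1)^0·(+1)^2 = +1.
v=2: v_2(a)=-10, v_2(b)=-8; units ≡ 7, 7 (mod 8); ε·ε+αω+βω = 1·1+-10·0+-8·0 ≡ 1  ⇒  (a,b)_2 = -1.
v=11: a=11^0·(≡3), b=11^1·(≡8) mod 11; (3|11)=+1, (8|11)=-1; (−1)^{0·1·5}·(+1)^1·(-1)^0 = +1.
v=∞: 15 > 0 and 143 > 0  ⇒  (a,b)_∞ = +1.
v=3: a=3^1·(≡2), b=3^-2·(≡2) mod 3; (2|3)=-1, (2|3)=-1; (−1)^{1·-2·1}·(-1)^-2·(-1)^1 = -1.
v=5: a=5^1·(≡3), b=5^0·(≡3) mod 5; (3|5)=-1, (3|5)=-1; (−1)^{1·0·2}·(-1)^0·(-1)^1 = -1.
v=29: a=29^0·(≡11), b=29^2·(≡3) mod 29; (11|29)=-1, (3|29)=-1; (−1)^{0·2·14}·(-1)^2·(-1)^0 = +1.
(15, 143 / ℚ) ramifies at {2, 3, 5, 13}: a division algebra.

[2, 3, 5, 13]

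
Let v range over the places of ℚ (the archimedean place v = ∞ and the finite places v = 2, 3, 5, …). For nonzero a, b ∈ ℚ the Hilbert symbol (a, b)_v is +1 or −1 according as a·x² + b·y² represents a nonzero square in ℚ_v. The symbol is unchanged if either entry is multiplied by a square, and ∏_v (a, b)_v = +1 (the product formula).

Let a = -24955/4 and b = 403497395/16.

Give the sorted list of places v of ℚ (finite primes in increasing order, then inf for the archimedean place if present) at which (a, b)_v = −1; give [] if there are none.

[7, 37]

(a, b) ≡ (-24955, 762755) mod (ℚ^×)²; places V = {2, 5, 7, 19, 23, 31, 37, ∞}.
(a,b)_23: α=1, u≡22; β=2, v≡9 (mod 23); (22|23)=-1, (9|23)=+1; sign (−1)^0·-1^2·+1^1 = +1.
(a,b)_2: α=-2, β=-4; u≡5, v≡3 (mod 8); ε(u)ε(v)=0·1, αω(v)=-2·1, βω(u)=-4·1; sum ≡ 0  ⇒  +1.
(a,b)_∞: sgn(-24955)=−, sgn(762755)=+, so +1.
(a,b)_7: α=1, u≡3; β=1, v≡6 (mod 7); (3|7)=-1, (6|7)=-1; sign (−1)^1·-1^1·-1^1 = -1.
(a,b)_37: α=0, u≡5; β=1, v≡18 (mod 37); (5|37)=-1, (18|37)=-1; sign (−1)^0·-1^1·-1^0 = -1.
(a,b)_5: α=1, u≡1; β=1, v≡4 (mod 5); (1|5)=+1, (4|5)=+1; sign (−1)^0·+1^1·+1^1 = +1.
(a,b)_19: α=0, u≡17; β=1, v≡17 (mod 19); (17|19)=+1, (17|19)=+1; sign (−1)^0·+1^1·+1^0 = +1.
(a,b)_31: α=1, u≡8; β=1, v≡26 (mod 31); (8|31)=+1, (26|31)=-1; sign (−1)^1·+1^1·-1^1 = +1.
Ram(-24955, 762755) = {7, 37}; no ℚ_7-point on the conic.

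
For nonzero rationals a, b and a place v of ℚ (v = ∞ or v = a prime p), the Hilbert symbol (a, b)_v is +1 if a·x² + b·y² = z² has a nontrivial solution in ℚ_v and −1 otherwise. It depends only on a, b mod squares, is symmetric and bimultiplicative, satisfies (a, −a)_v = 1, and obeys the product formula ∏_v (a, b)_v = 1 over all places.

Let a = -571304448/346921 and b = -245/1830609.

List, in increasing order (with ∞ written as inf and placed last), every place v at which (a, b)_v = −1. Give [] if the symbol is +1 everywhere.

(a, b) ≡ (-858, -5) mod (ℚ^×)²; places V = {2, 3, 5, 7, 11, 13, 17, 19, 31, 41, ∞}.
(a,b)_7: α=0, u≡6; β=2, v≡4 (mod 7); (6|7)=-1, (4|7)=+1; sign (−1)^0·-1^2·+1^0 = +1.
(a,b)_2: α=9, β=0; u≡3, v≡3 (mod 8); ε(u)ε(v)=1·1, αω(v)=9·1, βω(u)=0·1; sum ≡ 0  ⇒  +1.
(a,b)_13: α=1, u≡10; β=0, v≡2 (mod 13); (10|13)=+1, (2|13)=-1; sign (−1)^0·+1^0·-1^1 = -1.
(a,b)_17: α=2, u≡15; β=0, v≡12 (mod 17); (15|17)=+1, (12|17)=-1; sign (−1)^0·+1^0·-1^2 = +1.
(a,b)_19: α=-2, u≡17; β=0, v≡12 (mod 19); (17|19)=+1, (12|19)=-1; sign (−1)^0·+1^0·-1^-2 = +1.
(a,b)_31: α=-2, u≡19; β=0, v≡30 (mod 31); (19|31)=+1, (30|31)=-1; sign (−1)^0·+1^0·-1^-2 = +1.
(a,b)_11: α=1, u≡6; β=-2, v≡2 (mod 11); (6|11)=-1, (2|11)=-1; sign (−1)^0·-1^-2·-1^1 = -1.
(a,b)_3: α=3, u≡2; β=-2, v≡1 (mod 3); (2|3)=-1, (1|3)=+1; sign (−1)^0·-1^-2·+1^3 = +1.
(a,b)_5: α=0, u≡2; β=1, v≡4 (mod 5); (2|5)=-1, (4|5)=+1; sign (−1)^0·-1^1·+1^0 = -1.
(a,b)_∞: sgn(-858)=−, sgn(-5)=−, so -1.
(a,b)_41: α=0, u≡27; β=-2, v≡25 (mod 41); (27|41)=-1, (25|41)=+1; sign (−1)^0·-1^-2·+1^0 = +1.
(-858, -5 / ℚ) ramifies at {5, 11, 13, ∞}: a division algebra.

[5, 11, 13, inf]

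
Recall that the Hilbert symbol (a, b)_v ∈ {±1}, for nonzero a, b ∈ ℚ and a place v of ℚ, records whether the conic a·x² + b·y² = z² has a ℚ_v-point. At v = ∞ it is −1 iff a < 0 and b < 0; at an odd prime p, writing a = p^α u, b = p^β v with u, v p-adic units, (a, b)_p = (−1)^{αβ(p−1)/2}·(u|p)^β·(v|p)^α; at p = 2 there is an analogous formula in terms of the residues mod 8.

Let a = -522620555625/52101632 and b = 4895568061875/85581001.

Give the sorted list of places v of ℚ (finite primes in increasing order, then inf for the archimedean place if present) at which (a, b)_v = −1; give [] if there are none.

[]

(a, b) ≡ (-2, 51) mod (ℚ^×)²; places V = {2, 3, 5, 7, 11, 17, 29, ∞}.
(a,b)_2: α=-9, β=0; u≡7, v≡3 (mod 8); ε(u)ε(v)=1·1, αω(v)=-9·1, βω(u)=0·0; sum ≡ 0  ⇒  +1.
(a,b)_3: α=10, u≡1; β=13, v≡2 (mod 3); (1|3)=+1, (2|3)=-1; sign (−1)^0·+1^13·-1^10 = +1.
(a,b)_5: α=4, u≡3; β=4, v≡4 (mod 5); (3|5)=-1, (4|5)=+1; sign (−1)^0·-1^4·+1^4 = +1.
(a,b)_29: α=-2, u≡26; β=-4, v≡22 (mod 29); (26|29)=-1, (22|29)=+1; sign (−1)^0·-1^-4·+1^-2 = +1.
(a,b)_17: α=2, u≡15; β=3, v≡6 (mod 17); (15|17)=+1, (6|17)=-1; sign (−1)^0·+1^3·-1^2 = +1.
(a,b)_7: α=2, u≡6; β=0, v≡4 (mod 7); (6|7)=-1, (4|7)=+1; sign (−1)^0·-1^0·+1^2 = +1.
(a,b)_∞: sgn(-2)=−, sgn(51)=+, so +1.
(a,b)_11: α=-2, u≡1; β=-2, v≡6 (mod 11); (1|11)=+1, (6|11)=-1; sign (−1)^0·+1^-2·-1^-2 = +1.
Ram(a, b) = ∅: the form -2·x² + 51·y² − z² is isotropic over every ℚ_v, so by Hasse–Minkowski it is isotropic over ℚ.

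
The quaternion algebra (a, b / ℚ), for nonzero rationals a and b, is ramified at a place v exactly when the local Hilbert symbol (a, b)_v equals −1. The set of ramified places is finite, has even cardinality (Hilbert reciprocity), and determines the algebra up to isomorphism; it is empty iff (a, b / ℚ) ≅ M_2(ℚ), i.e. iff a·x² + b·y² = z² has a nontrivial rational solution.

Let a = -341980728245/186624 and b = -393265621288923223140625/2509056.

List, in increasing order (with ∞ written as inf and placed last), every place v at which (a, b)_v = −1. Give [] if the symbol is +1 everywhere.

[2, 13, 29, 31, 37, inf]

(a, b) ≡ (-3825245, -481) mod (ℚ^×)²; places V = {2, 3, 5, 11, 13, 23, 29, 31, 37, ∞}.
(a,b)_3: α=-6, u≡1; β=-4, v≡2 (mod 3); (1|3)=+1, (2|3)=-1; sign (−1)^0·+1^-4·-1^-6 = +1.
(a,b)_29: α=1, u≡28; β=2, v≡21 (mod 29); (28|29)=+1, (21|29)=-1; sign (−1)^0·+1^2·-1^1 = -1.
(a,b)_13: α=2, u≡5; β=3, v≡2 (mod 13); (5|13)=-1, (2|13)=-1; sign (−1)^0·-1^3·-1^2 = -1.
(a,b)_23: α=3, u≡15; β=4, v≡8 (mod 23); (15|23)=-1, (8|23)=+1; sign (−1)^0·-1^4·+1^3 = +1.
(a,b)_2: α=-8, β=-8; u≡3, v≡7 (mod 8); ε(u)ε(v)=1·1, αω(v)=-8·0, βω(u)=-8·1; sum ≡ 1  ⇒  -1.
(a,b)_31: α=1, u≡19; β=2, v≡17 (mod 31); (19|31)=+1, (17|31)=-1; sign (−1)^0·+1^2·-1^1 = -1.
(a,b)_5: α=1, u≡4; β=6, v≡4 (mod 5); (4|5)=+1, (4|5)=+1; sign (−1)^0·+1^6·+1^1 = +1.
(a,b)_37: α=1, u≡25; β=3, v≡24 (mod 37); (25|37)=+1, (24|37)=-1; sign (−1)^0·+1^3·-1^1 = -1.
(a,b)_∞: sgn(-3825245)=−, sgn(-481)=−, so -1.
(a,b)_11: α=0, u≡1; β=-2, v≡5 (mod 11); (1|11)=+1, (5|11)=+1; sign (−1)^0·+1^-2·+1^0 = +1.
(-3825245, -481 / ℚ) ramifies at {2, 13, 29, 31, 37, ∞}: a division algebra.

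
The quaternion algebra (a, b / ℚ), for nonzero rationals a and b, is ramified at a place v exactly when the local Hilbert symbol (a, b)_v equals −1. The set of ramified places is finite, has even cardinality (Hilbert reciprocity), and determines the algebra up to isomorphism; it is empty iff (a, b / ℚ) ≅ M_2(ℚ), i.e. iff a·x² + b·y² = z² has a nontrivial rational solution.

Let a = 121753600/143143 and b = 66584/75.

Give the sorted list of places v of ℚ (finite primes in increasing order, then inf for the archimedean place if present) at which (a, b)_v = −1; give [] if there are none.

(a, b) ≡ (8323, 49938) mod (ℚ^×)²; places V = {2, 3, 5, 7, 11, 13, 29, 41, ∞}.
(a,b)_2: α=12, β=3; u≡3, v≡1 (mod 8); ε(u)ε(v)=1·0, αω(v)=12·0, βω(u)=3·1; sum ≡ 1  ⇒  -1.
(a,b)_29: α=1, u≡17; β=1, v≡2 (mod 29); (17|29)=-1, (2|29)=-1; sign (−1)^0·-1^1·-1^1 = +1.
(a,b)_3: α=0, u≡1; β=-1, v≡2 (mod 3); (1|3)=+1, (2|3)=-1; sign (−1)^0·+1^-1·-1^0 = +1.
(a,b)_11: α=-2, u≡2; β=0, v≡5 (mod 11); (2|11)=-1, (5|11)=+1; sign (−1)^0·-1^0·+1^-2 = +1.
(a,b)_41: α=1, u≡18; β=1, v≡14 (mod 41); (18|41)=+1, (14|41)=-1; sign (−1)^0·+1^1·-1^1 = -1.
(a,b)_∞: sgn(8323)=+, sgn(49938)=+, so +1.
(a,b)_13: α=-2, u≡10; β=0, v≡5 (mod 13); (10|13)=+1, (5|13)=-1; sign (−1)^0·+1^0·-1^-2 = +1.
(a,b)_5: α=2, u≡3; β=-2, v≡3 (mod 5); (3|5)=-1, (3|5)=-1; sign (−1)^0·-1^-2·-1^2 = +1.
(a,b)_7: α=-1, u≡5; β=1, v≡4 (mod 7); (5|7)=-1, (4|7)=+1; sign (−1)^1·-1^1·+1^-1 = +1.
Ram(8323, 49938) = {2, 41}; no ℚ_2-point on the conic.

[2, 41]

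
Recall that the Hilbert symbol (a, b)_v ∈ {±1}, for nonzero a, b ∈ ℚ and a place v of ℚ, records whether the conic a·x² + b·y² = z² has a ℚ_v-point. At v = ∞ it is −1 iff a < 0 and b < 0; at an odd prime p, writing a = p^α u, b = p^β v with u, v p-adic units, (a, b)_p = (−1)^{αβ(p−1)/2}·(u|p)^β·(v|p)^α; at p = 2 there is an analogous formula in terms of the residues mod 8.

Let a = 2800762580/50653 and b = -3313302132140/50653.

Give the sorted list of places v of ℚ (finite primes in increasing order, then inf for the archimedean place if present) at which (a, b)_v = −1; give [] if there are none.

Mod squares: a ≡ 1829465, b ≡ -12806255. Check v ∈ {∞, 2, 5, 7, 11, 13, 17, 29, 31, 37}.
v=2: v_2(a)=2, v_2(b)=2; units ≡ 1, 1 (mod 8); ε·ε+αω+βω = 0·0+2·0+2·0 ≡ 0  ⇒  (a,b)_2 = +1.
v=11: a=11^1·(≡10), b=11^1·(≡6) mod 11; (10|11)=-1, (6|11)=-1; (−1)^{1·1·5}·(-1)^1·(-1)^1 = -1.
v=7: a=7^2·(≡4), b=7^3·(≡3) mod 7; (4|7)=+1, (3|7)=-1; (−1)^{2·3·3}·(+1)^3·(-1)^2 = +1.
v=13: a=13^0·(≡1), b=13^2·(≡6) mod 13; (1|13)=+1, (6|13)=-1; (−1)^{0·2·6}·(+1)^2·(-1)^0 = +1.
v=37: a=37^-3·(≡35), b=37^-3·(≡35) mod 37; (35|37)=-1, (35|37)=-1; (−1)^{-3·-3·18}·(-1)^-3·(-1)^-3 = +1.
v=∞: 1829465 > 0 and -12806255 < 0  ⇒  (a,b)_∞ = +1.
v=29: a=29^1·(≡10), b=29^1·(≡2) mod 29; (10|29)=-1, (2|29)=-1; (−1)^{1·1·14}·(-1)^1·(-1)^1 = +1.
v=5: a=5^1·(≡2), b=5^1·(≡4) mod 5; (2|5)=-1, (4|5)=+1; (−1)^{1·1·2}·(-1)^1·(+1)^1 = -1.
v=31: a=31^1·(≡26), b=31^1·(≡25) mod 31; (26|31)=-1, (25|31)=+1; (−1)^{1·1·15}·(-1)^1·(+1)^1 = +1.
v=17: a=17^2·(≡3), b=17^2·(≡4) mod 17; (3|17)=-1, (4|17)=+1; (−1)^{2·2·8}·(-1)^2·(+1)^2 = +1.
Ram(1829465, -12806255) = {5, 11}; no ℚ_5-point on the conic.

[5, 11]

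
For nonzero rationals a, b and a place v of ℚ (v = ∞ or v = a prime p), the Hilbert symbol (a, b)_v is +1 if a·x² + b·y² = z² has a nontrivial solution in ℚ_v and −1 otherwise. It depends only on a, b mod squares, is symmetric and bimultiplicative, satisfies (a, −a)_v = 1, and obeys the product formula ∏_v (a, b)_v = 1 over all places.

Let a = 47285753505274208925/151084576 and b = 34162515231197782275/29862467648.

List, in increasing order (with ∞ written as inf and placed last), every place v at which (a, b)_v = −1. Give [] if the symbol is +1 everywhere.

(a, b) ≡ (92378, 323) mod (ℚ^×)²; places V = {2, 3, 5, 7, 11, 13, 17, 19, 29, 31, 37, 43, ∞}.
(a,b)_∞: sgn(92378)=+, sgn(323)=+, so +1.
(a,b)_3: α=6, u≡2; β=2, v≡2 (mod 3); (2|3)=-1, (2|3)=-1; sign (−1)^0·-1^2·-1^6 = +1.
(a,b)_29: α=0, u≡7; β=2, v≡25 (mod 29); (7|29)=+1, (25|29)=+1; sign (−1)^0·+1^2·+1^0 = +1.
(a,b)_37: α=2, u≡25; β=0, v≡34 (mod 37); (25|37)=+1, (34|37)=+1; sign (−1)^0·+1^0·+1^2 = +1.
(a,b)_17: α=-3, u≡14; β=-1, v≡2 (mod 17); (14|17)=-1, (2|17)=+1; sign (−1)^0·-1^-1·+1^-3 = -1.
(a,b)_13: α=1, u≡5; β=-4, v≡7 (mod 13); (5|13)=-1, (7|13)=-1; sign (−1)^0·-1^-4·-1^1 = -1.
(a,b)_19: α=1, u≡9; β=3, v≡17 (mod 19); (9|19)=+1, (17|19)=+1; sign (−1)^1·+1^3·+1^1 = -1.
(a,b)_11: α=3, u≡9; β=2, v≡3 (mod 11); (9|11)=+1, (3|11)=+1; sign (−1)^0·+1^2·+1^3 = +1.
(a,b)_31: α=-2, u≡11; β=-2, v≡29 (mod 31); (11|31)=-1, (29|31)=-1; sign (−1)^0·-1^-2·-1^-2 = +1.
(a,b)_7: α=8, u≡3; β=6, v≡2 (mod 7); (3|7)=-1, (2|7)=+1; sign (−1)^0·-1^6·+1^8 = +1.
(a,b)_43: α=0, u≡41; β=2, v≡34 (mod 43); (41|43)=+1, (34|43)=-1; sign (−1)^0·+1^2·-1^0 = +1.
(a,b)_2: α=-5, β=-6; u≡5, v≡3 (mod 8); ε(u)ε(v)=0·1, αω(v)=-5·1, βω(u)=-6·1; sum ≡ 1  ⇒  -1.
(a,b)_5: α=2, u≡2; β=2, v≡2 (mod 5); (2|5)=-1, (2|5)=-1; sign (−1)^0·-1^2·-1^2 = +1.
(92378, 323 / ℚ) ramifies at {2, 13, 17, 19}: a division algebra.

[2, 13, 17, 19]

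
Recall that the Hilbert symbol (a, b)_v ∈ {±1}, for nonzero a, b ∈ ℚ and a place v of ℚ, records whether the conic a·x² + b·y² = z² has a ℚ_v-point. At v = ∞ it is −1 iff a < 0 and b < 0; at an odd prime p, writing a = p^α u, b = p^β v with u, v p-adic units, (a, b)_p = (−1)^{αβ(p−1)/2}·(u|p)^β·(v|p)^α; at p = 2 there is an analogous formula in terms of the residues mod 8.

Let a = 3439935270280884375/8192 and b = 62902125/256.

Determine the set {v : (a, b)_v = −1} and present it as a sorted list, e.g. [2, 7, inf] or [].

[2, 5, 7, 13]

(a, b) ≡ (4830, 279565) mod (ℚ^×)²; places V = {2, 3, 5, 7, 11, 13, 17, 23, ∞}.
(a,b)_2: α=-13, β=-8; u≡7, v≡5 (mod 8); ε(u)ε(v)=1·0, αω(v)=-13·1, βω(u)=-8·0; sum ≡ 1  ⇒  -1.
(a,b)_∞: sgn(4830)=+, sgn(279565)=+, so +1.
(a,b)_7: α=1, u≡4; β=0, v≡5 (mod 7); (4|7)=+1, (5|7)=-1; sign (−1)^0·+1^0·-1^1 = -1.
(a,b)_23: α=3, u≡3; β=1, v≡20 (mod 23); (3|23)=+1, (20|23)=-1; sign (−1)^1·+1^1·-1^3 = +1.
(a,b)_3: α=7, u≡2; β=2, v≡1 (mod 3); (2|3)=-1, (1|3)=+1; sign (−1)^0·-1^2·+1^7 = +1.
(a,b)_5: α=5, u≡4; β=3, v≡2 (mod 5); (4|5)=+1, (2|5)=-1; sign (−1)^0·+1^3·-1^5 = -1.
(a,b)_11: α=2, u≡1; β=1, v≡1 (mod 11); (1|11)=+1, (1|11)=+1; sign (−1)^0·+1^1·+1^2 = +1.
(a,b)_13: α=2, u≡7; β=1, v≡10 (mod 13); (7|13)=-1, (10|13)=+1; sign (−1)^0·-1^1·+1^2 = -1.
(a,b)_17: α=2, u≡16; β=1, v≡7 (mod 17); (16|17)=+1, (7|17)=-1; sign (−1)^0·+1^1·-1^2 = +1.
Ram(4830, 279565) = {2, 5, 7, 13}; no ℚ_2-point on the conic.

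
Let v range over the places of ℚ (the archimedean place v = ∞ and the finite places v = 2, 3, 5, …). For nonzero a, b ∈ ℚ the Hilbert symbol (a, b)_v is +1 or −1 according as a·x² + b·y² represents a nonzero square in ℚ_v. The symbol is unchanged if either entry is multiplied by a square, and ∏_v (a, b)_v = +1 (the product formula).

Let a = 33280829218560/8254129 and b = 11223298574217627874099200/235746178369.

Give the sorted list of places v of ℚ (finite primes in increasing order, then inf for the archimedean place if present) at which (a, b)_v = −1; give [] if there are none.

Mod squares: a ≡ 2415, b ≡ 23. Check v ∈ {∞, 2, 3, 5, 7, 11, 13, 17, 23, 29}.
v=23: a=23^3·(≡13), b=23^5·(≡4) mod 23; (13|23)=+1, (4|23)=+1; (−1)^{3·5·11}·(+1)^5·(+1)^3 = -1.
v=5: a=5^1·(≡3), b=5^2·(≡2) mod 5; (3|5)=-1, (2|5)=-1; (−1)^{1·2·2}·(-1)^2·(-1)^1 = -1.
v=3: a=3^1·(≡1), b=3^2·(≡2) mod 3; (1|3)=+1, (2|3)=-1; (−1)^{1·2·1}·(+1)^2·(-1)^1 = -1.
v=29: a=29^2·(≡27), b=29^2·(≡5) mod 29; (27|29)=-1, (5|29)=+1; (−1)^{2·2·14}·(-1)^2·(+1)^2 = +1.
v=7: a=7^1·(≡4), b=7^4·(≡1) mod 7; (4|7)=+1, (1|7)=+1; (−1)^{1·4·3}·(+1)^4·(+1)^1 = +1.
v=11: a=11^2·(≡6), b=11^4·(≡3) mod 11; (6|11)=-1, (3|11)=+1; (−1)^{2·4·5}·(-1)^4·(+1)^2 = +1.
v=∞: 2415 > 0 and 23 > 0  ⇒  (a,b)_∞ = +1.
v=2: v_2(a)=8, v_2(b)=18; units ≡ 7, 7 (mod 8); ε·ε+αω+βω = 1·1+8·0+18·0 ≡ 1  ⇒  (a,b)_2 = -1.
v=17: a=17^-2·(≡15), b=17^-2·(≡5) mod 17; (15|17)=+1, (5|17)=-1; (−1)^{-2·-2·8}·(+1)^-2·(-1)^-2 = +1.
v=13: a=13^-4·(≡9), b=13^-8·(≡4) mod 13; (9|13)=+1, (4|13)=+1; (−1)^{-4·-8·6}·(+1)^-8·(+1)^-4 = +1.
Ram(2415, 23) = {2, 3, 5, 23}; no ℚ_2-point on the conic.

[2, 3, 5, 23]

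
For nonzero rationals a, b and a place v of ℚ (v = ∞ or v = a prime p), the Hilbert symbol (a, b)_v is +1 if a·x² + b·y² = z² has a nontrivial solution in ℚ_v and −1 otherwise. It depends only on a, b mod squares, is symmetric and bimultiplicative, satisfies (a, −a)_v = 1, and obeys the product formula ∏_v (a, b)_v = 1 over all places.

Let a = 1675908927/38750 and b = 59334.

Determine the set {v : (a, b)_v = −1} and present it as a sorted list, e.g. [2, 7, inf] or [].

Mod squares: a ≡ 5394, b ≡ 59334. Check v ∈ {∞, 2, 3, 5, 7, 11, 19, 29, 31}.
v=5: a=5^-4·(≡1), b=5^0·(≡4) mod 5; (1|5)=+1, (4|5)=+1; (−1)^{-4·0·2}·(+1)^0·(+1)^-4 = +1.
v=∞: 5394 > 0 and 59334 > 0  ⇒  (a,b)_∞ = +1.
v=2: v_2(a)=-1, v_2(b)=1; units ≡ 1, 3 (mod 8); ε·ε+αω+βω = 0·1+-1·1+1·0 ≡ 1  ⇒  (a,b)_2 = -1.
v=3: a=3^3·(≡1), b=3^1·(≡2) mod 3; (1|3)=+1, (2|3)=-1; (−1)^{3·1·1}·(+1)^1·(-1)^3 = +1.
v=7: a=7^2·(≡4), b=7^0·(≡2) mod 7; (4|7)=+1, (2|7)=+1; (−1)^{2·0·3}·(+1)^0·(+1)^2 = +1.
v=31: a=31^-1·(≡4), b=31^1·(≡23) mod 31; (4|31)=+1, (23|31)=-1; (−1)^{-1·1·15}·(+1)^1·(-1)^-1 = +1.
v=11: a=11^2·(≡3), b=11^1·(≡4) mod 11; (3|11)=+1, (4|11)=+1; (−1)^{2·1·5}·(+1)^1·(+1)^2 = +1.
v=29: a=29^1·(≡21), b=29^1·(≡16) mod 29; (21|29)=-1, (16|29)=+1; (−1)^{1·1·14}·(-1)^1·(+1)^1 = -1.
v=19: a=19^2·(≡11), b=19^0·(≡16) mod 19; (11|19)=+1, (16|19)=+1; (−1)^{2·0·9}·(+1)^0·(+1)^2 = +1.
(5394, 59334 / ℚ) ramifies at {2, 29}: a division algebra.

[2, 29]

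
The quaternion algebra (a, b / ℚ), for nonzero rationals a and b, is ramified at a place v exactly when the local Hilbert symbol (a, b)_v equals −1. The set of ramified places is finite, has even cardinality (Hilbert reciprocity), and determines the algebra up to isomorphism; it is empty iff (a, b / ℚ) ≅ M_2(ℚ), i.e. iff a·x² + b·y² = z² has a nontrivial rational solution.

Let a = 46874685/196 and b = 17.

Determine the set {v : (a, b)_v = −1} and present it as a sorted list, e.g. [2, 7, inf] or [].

[3, 5, 11, 17]

Mod squares: a ≡ 165, b ≡ 17. Check v ∈ {∞, 2, 3, 5, 7, 11, 13, 17, 41}.
v=13: a=13^2·(≡10), b=13^0·(≡4) mod 13; (10|13)=+1, (4|13)=+1; (−1)^{2·0·6}·(+1)^0·(+1)^2 = +1.
v=41: a=41^2·(≡4), b=41^0·(≡17) mod 41; (4|41)=+1, (17|41)=-1; (−1)^{2·0·20}·(+1)^0·(-1)^2 = +1.
v=5: a=5^1·(≡2), b=5^0·(≡2) mod 5; (2|5)=-1, (2|5)=-1; (−1)^{1·0·2}·(-1)^0·(-1)^1 = -1.
v=3: a=3^1·(≡1), b=3^0·(≡2) mod 3; (1|3)=+1, (2|3)=-1; (−1)^{1·0·1}·(+1)^0·(-1)^1 = -1.
v=7: a=7^-2·(≡1), b=7^0·(≡3) mod 7; (1|7)=+1, (3|7)=-1; (−1)^{-2·0·3}·(+1)^0·(-1)^-2 = +1.
v=11: a=11^1·(≡5), b=11^0·(≡6) mod 11; (5|11)=+1, (6|11)=-1; (−1)^{1·0·5}·(+1)^0·(-1)^1 = -1.
v=17: a=17^0·(≡14), b=17^1·(≡1) mod 17; (14|17)=-1, (1|17)=+1; (−1)^{0·1·8}·(-1)^1·(+1)^0 = -1.
v=∞: 165 > 0 and 17 > 0  ⇒  (a,b)_∞ = +1.
v=2: v_2(a)=-2, v_2(b)=0; units ≡ 5, 1 (mod 8); ε·ε+αω+βω = 0·0+-2·0+0·1 ≡ 0  ⇒  (a,b)_2 = +1.
(165, 17 / ℚ) ramifies at {3, 5, 11, 17}: a division algebra.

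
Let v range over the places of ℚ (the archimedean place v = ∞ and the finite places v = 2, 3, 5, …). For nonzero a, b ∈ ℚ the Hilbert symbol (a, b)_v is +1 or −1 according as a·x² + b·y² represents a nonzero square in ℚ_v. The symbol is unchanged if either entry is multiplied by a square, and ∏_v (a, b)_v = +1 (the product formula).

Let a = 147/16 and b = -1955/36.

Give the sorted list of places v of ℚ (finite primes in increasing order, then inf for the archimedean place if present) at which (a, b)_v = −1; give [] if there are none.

[5, 17]

Mod squares: a ≡ 3, b ≡ -1955. Check v ∈ {∞, 2, 3, 5, 7, 17, 23}.
v=2: v_2(a)=-4, v_2(b)=-2; units ≡ 3, 5 (mod 8); ε·ε+αω+βω = 1·0+-4·1+-2·1 ≡ 0  ⇒  (a,b)_2 = +1.
v=∞: 3 > 0 and -1955 < 0  ⇒  (a,b)_∞ = +1.
v=5: a=5^0·(≡2), b=5^1·(≡4) mod 5; (2|5)=-1, (4|5)=+1; (−1)^{0·1·2}·(-1)^1·(+1)^0 = -1.
v=7: a=7^2·(≡5), b=7^0·(≡5) mod 7; (5|7)=-1, (5|7)=-1; (−1)^{2·0·3}·(-1)^0·(-1)^2 = +1.
v=23: a=23^0·(≡2), b=23^1·(≡20) mod 23; (2|23)=+1, (20|23)=-1; (−1)^{0·1·11}·(+1)^1·(-1)^0 = +1.
v=17: a=17^0·(≡6), b=17^1·(≡2) mod 17; (6|17)=-1, (2|17)=+1; (−1)^{0·1·8}·(-1)^1·(+1)^0 = -1.
v=3: a=3^1·(≡1), b=3^-2·(≡1) mod 3; (1|3)=+1, (1|3)=+1; (−1)^{1·-2·1}·(+1)^-2·(+1)^1 = +1.
(3, -1955 / ℚ) ramifies at {5, 17}: a division algebra.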